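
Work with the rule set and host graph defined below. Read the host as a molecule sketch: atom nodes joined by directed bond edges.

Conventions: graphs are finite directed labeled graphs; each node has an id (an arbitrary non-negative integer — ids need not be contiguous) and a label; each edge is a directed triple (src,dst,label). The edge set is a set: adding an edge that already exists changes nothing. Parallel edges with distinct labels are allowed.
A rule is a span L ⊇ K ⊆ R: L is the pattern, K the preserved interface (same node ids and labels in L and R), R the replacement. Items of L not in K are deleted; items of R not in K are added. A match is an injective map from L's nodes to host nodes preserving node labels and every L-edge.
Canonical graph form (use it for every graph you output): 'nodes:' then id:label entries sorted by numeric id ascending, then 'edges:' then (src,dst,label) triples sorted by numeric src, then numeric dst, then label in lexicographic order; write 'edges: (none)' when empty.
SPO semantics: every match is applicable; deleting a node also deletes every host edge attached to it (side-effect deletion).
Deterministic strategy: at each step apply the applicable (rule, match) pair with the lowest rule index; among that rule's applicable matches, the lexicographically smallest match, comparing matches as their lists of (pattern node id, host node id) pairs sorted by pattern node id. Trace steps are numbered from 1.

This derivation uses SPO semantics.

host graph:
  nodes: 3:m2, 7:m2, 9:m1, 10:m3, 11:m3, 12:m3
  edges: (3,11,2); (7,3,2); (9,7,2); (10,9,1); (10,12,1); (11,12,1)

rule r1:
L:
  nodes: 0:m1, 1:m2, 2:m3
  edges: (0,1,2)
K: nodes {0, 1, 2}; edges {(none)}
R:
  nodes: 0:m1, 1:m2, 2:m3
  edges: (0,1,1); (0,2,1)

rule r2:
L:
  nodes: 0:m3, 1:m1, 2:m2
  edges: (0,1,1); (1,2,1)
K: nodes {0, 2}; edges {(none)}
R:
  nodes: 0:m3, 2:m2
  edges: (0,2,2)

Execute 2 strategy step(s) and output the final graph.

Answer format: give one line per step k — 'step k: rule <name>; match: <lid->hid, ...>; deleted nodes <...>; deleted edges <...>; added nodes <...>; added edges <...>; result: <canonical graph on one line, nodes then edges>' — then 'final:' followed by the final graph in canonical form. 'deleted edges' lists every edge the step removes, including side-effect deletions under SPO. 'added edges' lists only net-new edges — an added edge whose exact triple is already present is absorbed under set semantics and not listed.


step 1: rule r1; match: 0->9, 1->7, 2->10; deleted nodes (none); deleted edges (9,7,2); added nodes (none); added edges (9,7,1); (9,10,1); result: nodes: 3:m2, 7:m2, 9:m1, 10:m3, 11:m3, 12:m3 edges: (3,11,2); (7,3,2); (9,7,1); (9,10,1); (10,9,1); (10,12,1); (11,12,1)
step 2: rule r2; match: 0->10, 1->9, 2->7; deleted nodes 9; deleted edges (9,7,1); (9,10,1); (10,9,1); added nodes (none); added edges (10,7,2); result: nodes: 3:m2, 7:m2, 10:m3, 11:m3, 12:m3 edges: (3,11,2); (7,3,2); (10,7,2); (10,12,1); (11,12,1)
final:
nodes: 3:m2, 7:m2, 10:m3, 11:m3, 12:m3
edges: (3,11,2); (7,3,2); (10,7,2); (10,12,1); (11,12,1)


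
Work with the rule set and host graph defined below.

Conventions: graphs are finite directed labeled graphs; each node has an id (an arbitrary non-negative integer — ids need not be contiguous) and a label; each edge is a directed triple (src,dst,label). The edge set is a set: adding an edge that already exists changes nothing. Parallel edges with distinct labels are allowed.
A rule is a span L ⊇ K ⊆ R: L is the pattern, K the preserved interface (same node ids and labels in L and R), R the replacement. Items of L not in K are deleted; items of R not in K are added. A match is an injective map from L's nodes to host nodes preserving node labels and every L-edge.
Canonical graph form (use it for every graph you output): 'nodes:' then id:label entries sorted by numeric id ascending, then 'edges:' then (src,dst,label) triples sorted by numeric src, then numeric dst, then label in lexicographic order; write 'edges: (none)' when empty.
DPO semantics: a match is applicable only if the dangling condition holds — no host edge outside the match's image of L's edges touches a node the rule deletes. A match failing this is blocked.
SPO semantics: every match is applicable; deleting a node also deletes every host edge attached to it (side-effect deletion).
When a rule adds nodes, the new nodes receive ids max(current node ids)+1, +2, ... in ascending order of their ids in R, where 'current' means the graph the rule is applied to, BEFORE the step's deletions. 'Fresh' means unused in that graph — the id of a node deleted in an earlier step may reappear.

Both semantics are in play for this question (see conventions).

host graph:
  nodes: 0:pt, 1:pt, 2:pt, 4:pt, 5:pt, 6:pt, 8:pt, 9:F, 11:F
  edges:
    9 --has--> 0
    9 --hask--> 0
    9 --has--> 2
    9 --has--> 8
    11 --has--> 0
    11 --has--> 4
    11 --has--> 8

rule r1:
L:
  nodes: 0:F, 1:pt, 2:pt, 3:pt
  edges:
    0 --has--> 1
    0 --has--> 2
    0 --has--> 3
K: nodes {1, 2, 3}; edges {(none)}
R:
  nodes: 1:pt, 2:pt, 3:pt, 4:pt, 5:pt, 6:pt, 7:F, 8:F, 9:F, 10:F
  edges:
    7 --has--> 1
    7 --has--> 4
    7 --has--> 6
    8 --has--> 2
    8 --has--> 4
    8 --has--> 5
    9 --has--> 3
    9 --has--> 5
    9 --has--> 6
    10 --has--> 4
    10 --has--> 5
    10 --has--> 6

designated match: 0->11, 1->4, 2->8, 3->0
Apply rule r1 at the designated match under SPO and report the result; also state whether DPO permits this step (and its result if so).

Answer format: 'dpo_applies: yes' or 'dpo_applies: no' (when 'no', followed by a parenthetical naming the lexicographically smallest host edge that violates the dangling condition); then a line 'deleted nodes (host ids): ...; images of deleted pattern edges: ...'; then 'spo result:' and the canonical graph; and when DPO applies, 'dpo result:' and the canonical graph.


dpo_applies: yes
deleted nodes (host ids): 11; images of deleted pattern edges: (11,0,has); (11,4,has); (11,8,has)
spo result:
nodes: 0:pt, 1:pt, 2:pt, 4:pt, 5:pt, 6:pt, 8:pt, 9:F, 12:pt, 13:pt, 14:pt, 15:F, 16:F, 17:F, 18:F
edges: (9,0,has); (9,0,hask); (9,2,has); (9,8,has); (15,4,has); (15,12,has); (15,14,has); (16,8,has); (16,12,has); (16,13,has); (17,0,has); (17,13,has); (17,14,has); (18,12,has); (18,13,has); (18,14,has)
dpo result:
nodes: 0:pt, 1:pt, 2:pt, 4:pt, 5:pt, 6:pt, 8:pt, 9:F, 12:pt, 13:pt, 14:pt, 15:F, 16:F, 17:F, 18:F
edges: (9,0,has); (9,0,hask); (9,2,has); (9,8,has); (15,4,has); (15,12,has); (15,14,has); (16,8,has); (16,12,has); (16,13,has); (17,0,has); (17,13,has); (17,14,has); (18,12,has); (18,13,has); (18,14,has)


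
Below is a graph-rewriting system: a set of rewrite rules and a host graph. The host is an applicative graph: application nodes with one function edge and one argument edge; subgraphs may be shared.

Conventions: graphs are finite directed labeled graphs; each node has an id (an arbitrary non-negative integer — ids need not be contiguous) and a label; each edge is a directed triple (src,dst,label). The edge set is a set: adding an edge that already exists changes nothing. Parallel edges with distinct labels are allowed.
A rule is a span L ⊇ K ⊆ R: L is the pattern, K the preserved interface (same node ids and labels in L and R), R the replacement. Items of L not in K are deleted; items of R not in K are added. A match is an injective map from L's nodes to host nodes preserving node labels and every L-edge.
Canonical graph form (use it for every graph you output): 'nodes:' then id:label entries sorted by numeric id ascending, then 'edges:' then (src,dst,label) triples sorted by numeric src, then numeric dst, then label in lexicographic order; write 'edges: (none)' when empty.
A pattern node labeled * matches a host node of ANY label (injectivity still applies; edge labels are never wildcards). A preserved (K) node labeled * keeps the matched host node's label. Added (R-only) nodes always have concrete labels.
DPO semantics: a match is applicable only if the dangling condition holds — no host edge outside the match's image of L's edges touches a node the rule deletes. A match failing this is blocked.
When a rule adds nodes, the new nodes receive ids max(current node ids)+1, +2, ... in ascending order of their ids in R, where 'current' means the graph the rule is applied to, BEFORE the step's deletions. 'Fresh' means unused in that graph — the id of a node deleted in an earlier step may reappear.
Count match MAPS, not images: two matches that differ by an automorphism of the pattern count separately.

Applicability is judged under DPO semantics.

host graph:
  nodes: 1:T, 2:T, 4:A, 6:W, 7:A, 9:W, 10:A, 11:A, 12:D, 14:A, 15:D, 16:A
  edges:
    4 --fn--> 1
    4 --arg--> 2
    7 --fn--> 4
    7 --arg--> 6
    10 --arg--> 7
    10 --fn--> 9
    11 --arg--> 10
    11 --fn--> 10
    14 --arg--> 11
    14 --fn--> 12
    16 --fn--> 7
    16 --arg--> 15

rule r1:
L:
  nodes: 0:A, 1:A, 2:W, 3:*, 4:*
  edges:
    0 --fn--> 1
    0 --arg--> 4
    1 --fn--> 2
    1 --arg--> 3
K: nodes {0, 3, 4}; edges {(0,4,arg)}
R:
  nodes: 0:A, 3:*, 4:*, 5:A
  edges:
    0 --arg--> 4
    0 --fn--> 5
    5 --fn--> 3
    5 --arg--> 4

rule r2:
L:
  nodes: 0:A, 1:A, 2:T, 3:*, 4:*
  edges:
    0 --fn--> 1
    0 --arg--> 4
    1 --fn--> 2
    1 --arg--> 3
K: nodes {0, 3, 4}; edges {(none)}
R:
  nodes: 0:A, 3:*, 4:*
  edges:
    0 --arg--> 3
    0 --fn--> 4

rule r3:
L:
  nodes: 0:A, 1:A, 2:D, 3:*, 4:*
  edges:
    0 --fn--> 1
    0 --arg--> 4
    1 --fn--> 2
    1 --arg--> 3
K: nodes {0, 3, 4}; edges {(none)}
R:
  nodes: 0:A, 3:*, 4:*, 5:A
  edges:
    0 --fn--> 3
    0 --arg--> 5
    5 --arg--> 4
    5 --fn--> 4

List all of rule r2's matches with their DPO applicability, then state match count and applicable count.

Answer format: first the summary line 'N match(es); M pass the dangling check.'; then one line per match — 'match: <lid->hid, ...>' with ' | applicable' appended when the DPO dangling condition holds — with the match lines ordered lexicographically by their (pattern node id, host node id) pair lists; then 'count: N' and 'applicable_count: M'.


1 match(es); 1 pass the dangling check.
match: 0->7, 1->4, 2->1, 3->2, 4->6 | applicable
count: 1
applicable_count: 1


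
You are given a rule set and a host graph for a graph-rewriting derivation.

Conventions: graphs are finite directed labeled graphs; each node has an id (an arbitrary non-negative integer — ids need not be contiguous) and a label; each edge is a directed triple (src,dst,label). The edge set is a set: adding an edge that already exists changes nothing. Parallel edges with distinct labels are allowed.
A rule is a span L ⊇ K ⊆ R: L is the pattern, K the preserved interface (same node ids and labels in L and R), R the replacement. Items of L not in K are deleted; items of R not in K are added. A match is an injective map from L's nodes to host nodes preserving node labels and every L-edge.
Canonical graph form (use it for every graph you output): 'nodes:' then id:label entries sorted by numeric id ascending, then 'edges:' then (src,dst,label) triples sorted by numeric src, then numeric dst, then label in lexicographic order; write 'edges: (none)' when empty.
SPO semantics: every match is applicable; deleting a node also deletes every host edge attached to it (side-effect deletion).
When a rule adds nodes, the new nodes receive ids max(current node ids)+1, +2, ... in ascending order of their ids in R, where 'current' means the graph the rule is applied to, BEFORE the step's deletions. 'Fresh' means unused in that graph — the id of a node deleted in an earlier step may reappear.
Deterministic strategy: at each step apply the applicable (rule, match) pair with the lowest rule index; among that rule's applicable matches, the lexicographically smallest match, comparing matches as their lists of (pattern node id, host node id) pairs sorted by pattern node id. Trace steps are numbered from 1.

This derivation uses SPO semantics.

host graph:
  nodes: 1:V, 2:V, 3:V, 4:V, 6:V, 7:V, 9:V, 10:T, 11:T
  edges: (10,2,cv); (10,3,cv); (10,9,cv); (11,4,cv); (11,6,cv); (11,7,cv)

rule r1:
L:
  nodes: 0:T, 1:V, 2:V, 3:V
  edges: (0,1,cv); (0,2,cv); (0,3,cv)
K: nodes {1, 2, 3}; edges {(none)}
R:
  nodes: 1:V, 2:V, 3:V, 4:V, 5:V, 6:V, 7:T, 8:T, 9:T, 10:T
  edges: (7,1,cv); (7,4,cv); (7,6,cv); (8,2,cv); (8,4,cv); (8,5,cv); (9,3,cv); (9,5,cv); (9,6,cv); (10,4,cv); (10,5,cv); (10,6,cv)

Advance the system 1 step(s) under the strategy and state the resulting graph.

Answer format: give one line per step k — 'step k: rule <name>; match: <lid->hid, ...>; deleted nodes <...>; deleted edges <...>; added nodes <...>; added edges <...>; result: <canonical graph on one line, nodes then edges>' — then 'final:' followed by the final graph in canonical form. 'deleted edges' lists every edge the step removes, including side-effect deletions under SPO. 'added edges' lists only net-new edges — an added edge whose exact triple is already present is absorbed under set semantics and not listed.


step 1: rule r1; match: 0->10, 1->2, 2->3, 3->9; deleted nodes 10; deleted edges (10,2,cv); (10,3,cv); (10,9,cv); added nodes 12, 13, 14, 15, 16, 17, 18; added edges (15,2,cv); (15,12,cv); (15,14,cv); (16,3,cv); (16,12,cv); (16,13,cv); (17,9,cv); (17,13,cv); (17,14,cv); (18,12,cv); (18,13,cv); (18,14,cv); result: nodes: 1:V, 2:V, 3:V, 4:V, 6:V, 7:V, 9:V, 11:T, 12:V, 13:V, 14:V, 15:T, 16:T, 17:T, 18:T edges: (11,4,cv); (11,6,cv); (11,7,cv); (15,2,cv); (15,12,cv); (15,14,cv); (16,3,cv); (16,12,cv); (16,13,cv); (17,9,cv); (17,13,cv); (17,14,cv); (18,12,cv); (18,13,cv); (18,14,cv)
final:
nodes: 1:V, 2:V, 3:V, 4:V, 6:V, 7:V, 9:V, 11:T, 12:V, 13:V, 14:V, 15:T, 16:T, 17:T, 18:T
edges: (11,4,cv); (11,6,cv); (11,7,cv); (15,2,cv); (15,12,cv); (15,14,cv); (16,3,cv); (16,12,cv); (16,13,cv); (17,9,cv); (17,13,cv); (17,14,cv); (18,12,cv); (18,13,cv); (18,14,cv)


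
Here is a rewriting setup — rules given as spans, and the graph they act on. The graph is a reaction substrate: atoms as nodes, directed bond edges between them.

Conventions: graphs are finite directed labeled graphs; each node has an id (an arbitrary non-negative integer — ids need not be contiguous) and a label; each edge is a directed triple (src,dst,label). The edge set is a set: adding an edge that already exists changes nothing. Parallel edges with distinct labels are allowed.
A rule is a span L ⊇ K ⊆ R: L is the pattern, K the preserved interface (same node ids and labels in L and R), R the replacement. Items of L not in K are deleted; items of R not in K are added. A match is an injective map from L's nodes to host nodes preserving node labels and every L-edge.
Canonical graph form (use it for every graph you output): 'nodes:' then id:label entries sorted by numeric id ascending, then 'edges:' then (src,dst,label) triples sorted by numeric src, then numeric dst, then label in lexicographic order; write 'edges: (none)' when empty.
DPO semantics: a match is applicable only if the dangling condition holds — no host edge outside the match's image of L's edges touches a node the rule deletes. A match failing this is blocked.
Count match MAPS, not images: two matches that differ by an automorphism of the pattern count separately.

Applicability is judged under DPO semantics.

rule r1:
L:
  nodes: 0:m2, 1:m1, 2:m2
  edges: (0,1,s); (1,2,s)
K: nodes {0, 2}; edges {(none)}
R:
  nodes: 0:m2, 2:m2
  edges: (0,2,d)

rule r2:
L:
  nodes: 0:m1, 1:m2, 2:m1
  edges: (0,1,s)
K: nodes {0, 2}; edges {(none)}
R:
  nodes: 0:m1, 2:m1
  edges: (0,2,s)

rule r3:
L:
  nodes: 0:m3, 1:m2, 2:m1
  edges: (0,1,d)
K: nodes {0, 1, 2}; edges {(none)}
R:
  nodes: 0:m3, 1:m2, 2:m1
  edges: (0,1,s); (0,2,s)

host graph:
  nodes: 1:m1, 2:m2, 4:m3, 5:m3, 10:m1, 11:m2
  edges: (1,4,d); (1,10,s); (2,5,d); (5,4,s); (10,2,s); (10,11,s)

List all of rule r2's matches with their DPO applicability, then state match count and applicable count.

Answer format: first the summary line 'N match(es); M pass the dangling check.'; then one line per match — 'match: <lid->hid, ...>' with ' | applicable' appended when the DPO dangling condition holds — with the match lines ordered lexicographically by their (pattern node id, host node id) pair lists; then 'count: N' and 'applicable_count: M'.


2 match(es); 1 pass the dangling check.
match: 0->10, 1->2, 2->1
match: 0->10, 1->11, 2->1 | applicable
count: 2
applicable_count: 1


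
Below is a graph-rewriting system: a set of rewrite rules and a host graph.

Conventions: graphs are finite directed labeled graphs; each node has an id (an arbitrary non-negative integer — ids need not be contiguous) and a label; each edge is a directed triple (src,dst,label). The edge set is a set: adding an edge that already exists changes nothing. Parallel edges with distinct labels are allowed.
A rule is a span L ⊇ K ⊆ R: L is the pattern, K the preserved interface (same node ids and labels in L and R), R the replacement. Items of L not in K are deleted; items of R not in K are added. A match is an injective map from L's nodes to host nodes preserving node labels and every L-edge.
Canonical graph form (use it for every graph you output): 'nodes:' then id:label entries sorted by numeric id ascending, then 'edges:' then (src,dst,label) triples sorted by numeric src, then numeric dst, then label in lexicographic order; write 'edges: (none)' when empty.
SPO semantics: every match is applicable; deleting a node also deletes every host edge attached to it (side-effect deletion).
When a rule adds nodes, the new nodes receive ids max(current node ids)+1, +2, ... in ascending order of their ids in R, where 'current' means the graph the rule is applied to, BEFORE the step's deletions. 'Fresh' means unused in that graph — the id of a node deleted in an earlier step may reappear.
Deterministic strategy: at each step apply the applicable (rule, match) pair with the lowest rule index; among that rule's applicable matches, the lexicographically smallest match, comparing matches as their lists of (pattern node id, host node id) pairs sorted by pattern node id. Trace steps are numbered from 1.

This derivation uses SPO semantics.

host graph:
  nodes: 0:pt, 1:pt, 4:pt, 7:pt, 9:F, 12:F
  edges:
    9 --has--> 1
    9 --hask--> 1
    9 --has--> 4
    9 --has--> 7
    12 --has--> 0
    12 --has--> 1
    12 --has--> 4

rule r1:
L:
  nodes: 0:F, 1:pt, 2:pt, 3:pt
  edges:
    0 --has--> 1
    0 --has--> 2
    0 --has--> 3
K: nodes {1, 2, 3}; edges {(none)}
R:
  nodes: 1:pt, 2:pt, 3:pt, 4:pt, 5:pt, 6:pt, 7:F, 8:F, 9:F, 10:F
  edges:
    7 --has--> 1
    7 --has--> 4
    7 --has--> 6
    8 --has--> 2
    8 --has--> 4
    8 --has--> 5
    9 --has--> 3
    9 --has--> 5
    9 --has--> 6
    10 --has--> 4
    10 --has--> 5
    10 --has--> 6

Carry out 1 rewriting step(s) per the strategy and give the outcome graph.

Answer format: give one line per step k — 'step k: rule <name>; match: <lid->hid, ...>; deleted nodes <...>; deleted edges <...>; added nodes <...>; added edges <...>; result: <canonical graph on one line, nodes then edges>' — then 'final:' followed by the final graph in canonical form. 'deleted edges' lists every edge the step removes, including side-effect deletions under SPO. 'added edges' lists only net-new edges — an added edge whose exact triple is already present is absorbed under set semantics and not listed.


step 1: rule r1; match: 0->9, 1->1, 2->4, 3->7; deleted nodes 9; deleted edges (9,1,has); (9,1,hask); (9,4,has); (9,7,has); added nodes 13, 14, 15, 16, 17, 18, 19; added edges (16,1,has); (16,13,has); (16,15,has); (17,4,has); (17,13,has); (17,14,has); (18,7,has); (18,14,has); (18,15,has); (19,13,has); (19,14,has); (19,15,has); result: nodes: 0:pt, 1:pt, 4:pt, 7:pt, 12:F, 13:pt, 14:pt, 15:pt, 16:F, 17:F, 18:F, 19:F edges: (12,0,has); (12,1,has); (12,4,has); (16,1,has); (16,13,has); (16,15,has); (17,4,has); (17,13,has); (17,14,has); (18,7,has); (18,14,has); (18,15,has); (19,13,has); (19,14,has); (19,15,has)
final:
nodes: 0:pt, 1:pt, 4:pt, 7:pt, 12:F, 13:pt, 14:pt, 15:pt, 16:F, 17:F, 18:F, 19:F
edges: (12,0,has); (12,1,has); (12,4,has); (16,1,has); (16,13,has); (16,15,has); (17,4,has); (17,13,has); (17,14,has); (18,7,has); (18,14,has); (18,15,has); (19,13,has); (19,14,has); (19,15,has)


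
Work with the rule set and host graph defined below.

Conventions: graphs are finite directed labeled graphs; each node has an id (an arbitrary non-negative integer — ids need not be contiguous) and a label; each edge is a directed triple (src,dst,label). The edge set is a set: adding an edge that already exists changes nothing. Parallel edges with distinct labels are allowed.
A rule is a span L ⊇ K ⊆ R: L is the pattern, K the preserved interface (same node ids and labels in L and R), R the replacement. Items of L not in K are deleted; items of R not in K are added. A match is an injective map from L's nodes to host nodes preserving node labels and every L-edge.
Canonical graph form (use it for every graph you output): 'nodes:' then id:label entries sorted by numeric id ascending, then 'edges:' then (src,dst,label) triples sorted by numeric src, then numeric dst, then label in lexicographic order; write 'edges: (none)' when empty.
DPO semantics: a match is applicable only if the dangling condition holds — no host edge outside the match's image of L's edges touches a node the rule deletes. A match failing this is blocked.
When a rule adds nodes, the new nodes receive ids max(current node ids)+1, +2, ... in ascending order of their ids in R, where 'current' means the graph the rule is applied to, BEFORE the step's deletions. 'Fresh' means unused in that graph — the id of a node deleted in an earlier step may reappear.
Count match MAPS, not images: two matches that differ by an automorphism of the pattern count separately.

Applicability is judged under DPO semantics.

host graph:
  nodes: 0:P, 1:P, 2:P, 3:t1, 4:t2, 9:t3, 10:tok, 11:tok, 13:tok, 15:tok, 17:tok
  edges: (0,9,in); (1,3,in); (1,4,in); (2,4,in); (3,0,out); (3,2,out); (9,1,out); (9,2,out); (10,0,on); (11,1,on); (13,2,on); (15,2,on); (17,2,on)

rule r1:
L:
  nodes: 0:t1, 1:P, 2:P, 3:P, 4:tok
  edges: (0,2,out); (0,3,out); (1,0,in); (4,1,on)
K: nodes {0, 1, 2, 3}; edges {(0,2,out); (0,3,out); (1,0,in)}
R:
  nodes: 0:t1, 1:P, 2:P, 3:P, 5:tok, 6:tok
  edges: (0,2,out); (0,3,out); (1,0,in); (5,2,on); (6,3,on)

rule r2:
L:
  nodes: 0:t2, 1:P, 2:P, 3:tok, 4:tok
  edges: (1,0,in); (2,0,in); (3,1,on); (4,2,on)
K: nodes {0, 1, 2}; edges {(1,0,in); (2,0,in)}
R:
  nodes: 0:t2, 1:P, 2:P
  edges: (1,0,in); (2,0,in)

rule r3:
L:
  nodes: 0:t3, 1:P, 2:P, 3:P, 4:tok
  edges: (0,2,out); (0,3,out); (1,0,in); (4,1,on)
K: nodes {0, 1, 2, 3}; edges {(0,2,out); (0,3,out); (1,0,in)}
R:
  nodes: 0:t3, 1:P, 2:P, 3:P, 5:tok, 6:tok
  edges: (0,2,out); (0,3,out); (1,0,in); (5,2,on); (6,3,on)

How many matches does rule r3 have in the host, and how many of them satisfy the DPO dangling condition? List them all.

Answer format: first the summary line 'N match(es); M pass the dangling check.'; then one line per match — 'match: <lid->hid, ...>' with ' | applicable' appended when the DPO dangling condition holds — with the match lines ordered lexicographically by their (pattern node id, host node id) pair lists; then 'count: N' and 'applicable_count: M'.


2 match(es); 2 pass the dangling check.
match: 0->9, 1->0, 2->1, 3->2, 4->10 | applicable
match: 0->9, 1->0, 2->2, 3->1, 4->10 | applicable
count: 2
applicable_count: 2


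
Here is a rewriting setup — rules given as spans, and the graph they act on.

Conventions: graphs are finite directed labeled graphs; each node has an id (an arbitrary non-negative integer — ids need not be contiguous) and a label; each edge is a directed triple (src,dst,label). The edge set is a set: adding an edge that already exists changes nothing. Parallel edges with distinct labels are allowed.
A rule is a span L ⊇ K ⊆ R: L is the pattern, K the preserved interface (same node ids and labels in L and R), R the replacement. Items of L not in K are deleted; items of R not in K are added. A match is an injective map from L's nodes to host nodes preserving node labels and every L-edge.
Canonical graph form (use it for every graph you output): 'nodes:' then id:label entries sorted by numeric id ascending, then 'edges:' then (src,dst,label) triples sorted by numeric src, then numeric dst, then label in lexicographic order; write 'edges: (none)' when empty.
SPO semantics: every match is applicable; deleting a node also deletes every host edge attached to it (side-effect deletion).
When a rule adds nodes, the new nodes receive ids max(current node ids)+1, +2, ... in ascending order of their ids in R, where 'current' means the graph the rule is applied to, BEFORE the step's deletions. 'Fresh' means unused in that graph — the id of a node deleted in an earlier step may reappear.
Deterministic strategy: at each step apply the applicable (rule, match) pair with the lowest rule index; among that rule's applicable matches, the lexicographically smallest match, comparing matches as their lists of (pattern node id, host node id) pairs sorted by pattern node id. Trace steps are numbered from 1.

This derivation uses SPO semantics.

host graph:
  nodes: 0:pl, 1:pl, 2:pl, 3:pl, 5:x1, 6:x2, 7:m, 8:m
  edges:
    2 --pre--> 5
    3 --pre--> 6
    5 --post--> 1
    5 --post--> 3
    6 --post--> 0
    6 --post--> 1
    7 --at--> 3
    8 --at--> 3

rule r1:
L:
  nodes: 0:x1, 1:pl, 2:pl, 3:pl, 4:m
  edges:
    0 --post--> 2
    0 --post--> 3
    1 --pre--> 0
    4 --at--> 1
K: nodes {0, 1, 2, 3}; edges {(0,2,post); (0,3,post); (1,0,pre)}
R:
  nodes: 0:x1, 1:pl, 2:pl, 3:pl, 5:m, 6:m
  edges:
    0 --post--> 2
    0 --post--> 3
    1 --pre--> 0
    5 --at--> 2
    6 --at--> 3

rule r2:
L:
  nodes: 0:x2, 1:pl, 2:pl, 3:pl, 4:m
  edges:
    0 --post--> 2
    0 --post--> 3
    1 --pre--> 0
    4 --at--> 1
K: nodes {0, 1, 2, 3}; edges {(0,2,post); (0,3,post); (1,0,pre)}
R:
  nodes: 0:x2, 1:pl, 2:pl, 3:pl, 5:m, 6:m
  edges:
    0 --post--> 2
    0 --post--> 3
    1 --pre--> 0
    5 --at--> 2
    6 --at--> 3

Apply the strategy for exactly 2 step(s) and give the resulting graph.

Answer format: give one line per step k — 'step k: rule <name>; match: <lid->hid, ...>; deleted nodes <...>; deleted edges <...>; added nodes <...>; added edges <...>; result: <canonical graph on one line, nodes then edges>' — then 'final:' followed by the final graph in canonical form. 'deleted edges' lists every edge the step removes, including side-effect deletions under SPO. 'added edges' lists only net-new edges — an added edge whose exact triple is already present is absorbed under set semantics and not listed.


step 1: rule r2; match: 0->6, 1->3, 2->0, 3->1, 4->7; deleted nodes 7; deleted edges (7,3,at); added nodes 9, 10; added edges (9,0,at); (10,1,at); result: nodes: 0:pl, 1:pl, 2:pl, 3:pl, 5:x1, 6:x2, 8:m, 9:m, 10:m edges: (2,5,pre); (3,6,pre); (5,1,post); (5,3,post); (6,0,post); (6,1,post); (8,3,at); (9,0,at); (10,1,at)
step 2: rule r2; match: 0->6, 1->3, 2->0, 3->1, 4->8; deleted nodes 8; deleted edges (8,3,at); added nodes 11, 12; added edges (11,0,at); (12,1,at); result: nodes: 0:pl, 1:pl, 2:pl, 3:pl, 5:x1, 6:x2, 9:m, 10:m, 11:m, 12:m edges: (2,5,pre); (3,6,pre); (5,1,post); (5,3,post); (6,0,post); (6,1,post); (9,0,at); (10,1,at); (11,0,at); (12,1,at)
final:
nodes: 0:pl, 1:pl, 2:pl, 3:pl, 5:x1, 6:x2, 9:m, 10:m, 11:m, 12:m
edges: (2,5,pre); (3,6,pre); (5,1,post); (5,3,post); (6,0,post); (6,1,post); (9,0,at); (10,1,at); (11,0,at); (12,1,at)


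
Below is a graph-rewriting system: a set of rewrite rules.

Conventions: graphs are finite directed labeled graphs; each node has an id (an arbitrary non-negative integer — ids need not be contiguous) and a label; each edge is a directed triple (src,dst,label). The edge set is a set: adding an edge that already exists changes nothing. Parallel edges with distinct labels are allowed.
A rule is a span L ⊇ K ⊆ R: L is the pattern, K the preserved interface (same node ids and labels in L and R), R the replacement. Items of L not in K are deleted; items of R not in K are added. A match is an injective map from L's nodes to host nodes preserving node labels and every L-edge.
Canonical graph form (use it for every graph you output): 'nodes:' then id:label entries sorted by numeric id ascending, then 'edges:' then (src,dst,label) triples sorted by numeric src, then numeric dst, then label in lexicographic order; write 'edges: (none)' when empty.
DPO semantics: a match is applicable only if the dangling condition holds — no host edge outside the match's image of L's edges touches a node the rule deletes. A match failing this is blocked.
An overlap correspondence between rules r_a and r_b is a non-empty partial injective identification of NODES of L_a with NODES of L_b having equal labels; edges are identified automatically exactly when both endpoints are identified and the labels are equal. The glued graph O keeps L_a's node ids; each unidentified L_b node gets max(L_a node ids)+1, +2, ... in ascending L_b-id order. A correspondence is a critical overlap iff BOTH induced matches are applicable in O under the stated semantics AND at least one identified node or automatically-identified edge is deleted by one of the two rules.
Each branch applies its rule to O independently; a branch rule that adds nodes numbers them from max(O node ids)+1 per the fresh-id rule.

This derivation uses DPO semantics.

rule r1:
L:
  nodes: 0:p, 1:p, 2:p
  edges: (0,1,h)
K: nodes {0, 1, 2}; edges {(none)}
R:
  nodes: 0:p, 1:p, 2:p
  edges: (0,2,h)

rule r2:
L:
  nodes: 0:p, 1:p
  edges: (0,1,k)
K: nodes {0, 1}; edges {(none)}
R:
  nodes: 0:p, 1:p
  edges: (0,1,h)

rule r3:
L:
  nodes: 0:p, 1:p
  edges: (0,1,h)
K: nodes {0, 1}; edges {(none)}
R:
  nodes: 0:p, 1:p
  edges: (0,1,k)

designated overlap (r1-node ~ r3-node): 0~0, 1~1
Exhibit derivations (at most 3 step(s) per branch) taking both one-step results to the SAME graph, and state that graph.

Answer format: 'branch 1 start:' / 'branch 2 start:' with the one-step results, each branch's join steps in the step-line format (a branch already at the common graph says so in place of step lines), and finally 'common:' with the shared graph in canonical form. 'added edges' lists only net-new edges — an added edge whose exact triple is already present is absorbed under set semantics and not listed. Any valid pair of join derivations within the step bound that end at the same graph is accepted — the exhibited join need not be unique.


branch 1 start:
nodes: 0:p, 1:p, 2:p
edges: (0,2,h)
branch 2 start:
nodes: 0:p, 1:p, 2:p
edges: (0,1,k)
branch 1 step 1: rule r1; match: 0->0, 1->2, 2->1; deleted nodes (none); deleted edges (0,2,h); added nodes (none); added edges (0,1,h); result: nodes: 0:p, 1:p, 2:p edges: (0,1,h)
branch 2 step 1: rule r2; match: 0->0, 1->1; deleted nodes (none); deleted edges (0,1,k); added nodes (none); added edges (0,1,h); result: nodes: 0:p, 1:p, 2:p edges: (0,1,h)
common:
nodes: 0:p, 1:p, 2:p
edges: (0,1,h)


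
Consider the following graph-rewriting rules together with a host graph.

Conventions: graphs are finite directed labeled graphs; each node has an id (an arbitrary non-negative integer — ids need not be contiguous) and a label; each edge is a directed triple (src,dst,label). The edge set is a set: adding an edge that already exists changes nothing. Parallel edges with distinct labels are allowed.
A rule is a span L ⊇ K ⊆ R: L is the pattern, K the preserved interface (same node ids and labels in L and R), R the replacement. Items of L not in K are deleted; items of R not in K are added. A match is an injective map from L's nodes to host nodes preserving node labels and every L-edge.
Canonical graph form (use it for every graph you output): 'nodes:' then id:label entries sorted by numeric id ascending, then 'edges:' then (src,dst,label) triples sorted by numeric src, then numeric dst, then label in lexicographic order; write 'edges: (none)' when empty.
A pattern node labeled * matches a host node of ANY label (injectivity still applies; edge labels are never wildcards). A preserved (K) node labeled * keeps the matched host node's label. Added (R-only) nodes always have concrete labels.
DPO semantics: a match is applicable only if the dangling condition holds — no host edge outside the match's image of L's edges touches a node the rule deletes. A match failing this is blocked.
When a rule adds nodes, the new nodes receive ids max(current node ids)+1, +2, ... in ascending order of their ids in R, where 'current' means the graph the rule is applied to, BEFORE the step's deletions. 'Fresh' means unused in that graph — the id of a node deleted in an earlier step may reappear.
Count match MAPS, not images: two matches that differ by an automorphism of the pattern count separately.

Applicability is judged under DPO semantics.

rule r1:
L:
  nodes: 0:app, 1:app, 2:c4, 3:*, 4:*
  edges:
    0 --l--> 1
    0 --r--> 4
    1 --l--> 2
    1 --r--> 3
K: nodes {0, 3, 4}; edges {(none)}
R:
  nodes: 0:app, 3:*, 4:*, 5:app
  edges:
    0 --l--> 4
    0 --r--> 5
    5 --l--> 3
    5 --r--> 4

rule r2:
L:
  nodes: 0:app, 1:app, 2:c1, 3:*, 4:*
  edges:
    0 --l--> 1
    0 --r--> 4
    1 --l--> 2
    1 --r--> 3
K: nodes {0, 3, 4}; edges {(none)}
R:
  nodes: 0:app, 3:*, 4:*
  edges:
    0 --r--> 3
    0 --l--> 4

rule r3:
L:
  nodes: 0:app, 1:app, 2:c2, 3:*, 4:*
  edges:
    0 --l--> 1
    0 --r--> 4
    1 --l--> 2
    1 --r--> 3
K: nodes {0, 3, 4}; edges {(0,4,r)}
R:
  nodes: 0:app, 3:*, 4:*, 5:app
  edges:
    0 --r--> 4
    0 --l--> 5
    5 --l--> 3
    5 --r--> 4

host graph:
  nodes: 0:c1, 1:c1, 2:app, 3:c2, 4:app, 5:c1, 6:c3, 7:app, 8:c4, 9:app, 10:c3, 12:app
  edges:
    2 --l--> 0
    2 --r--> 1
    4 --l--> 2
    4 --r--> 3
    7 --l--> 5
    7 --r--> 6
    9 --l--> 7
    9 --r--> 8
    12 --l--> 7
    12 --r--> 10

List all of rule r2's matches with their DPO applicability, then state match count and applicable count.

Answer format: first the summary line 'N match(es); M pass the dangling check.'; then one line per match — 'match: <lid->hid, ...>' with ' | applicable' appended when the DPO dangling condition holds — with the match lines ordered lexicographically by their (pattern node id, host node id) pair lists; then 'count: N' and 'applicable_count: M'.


3 match(es); 1 pass the dangling check.
match: 0->4, 1->2, 2->0, 3->1, 4->3 | applicable
match: 0->9, 1->7, 2->5, 3->6, 4->8
match: 0->12, 1->7, 2->5, 3->6, 4->10
count: 3
applicable_count: 1


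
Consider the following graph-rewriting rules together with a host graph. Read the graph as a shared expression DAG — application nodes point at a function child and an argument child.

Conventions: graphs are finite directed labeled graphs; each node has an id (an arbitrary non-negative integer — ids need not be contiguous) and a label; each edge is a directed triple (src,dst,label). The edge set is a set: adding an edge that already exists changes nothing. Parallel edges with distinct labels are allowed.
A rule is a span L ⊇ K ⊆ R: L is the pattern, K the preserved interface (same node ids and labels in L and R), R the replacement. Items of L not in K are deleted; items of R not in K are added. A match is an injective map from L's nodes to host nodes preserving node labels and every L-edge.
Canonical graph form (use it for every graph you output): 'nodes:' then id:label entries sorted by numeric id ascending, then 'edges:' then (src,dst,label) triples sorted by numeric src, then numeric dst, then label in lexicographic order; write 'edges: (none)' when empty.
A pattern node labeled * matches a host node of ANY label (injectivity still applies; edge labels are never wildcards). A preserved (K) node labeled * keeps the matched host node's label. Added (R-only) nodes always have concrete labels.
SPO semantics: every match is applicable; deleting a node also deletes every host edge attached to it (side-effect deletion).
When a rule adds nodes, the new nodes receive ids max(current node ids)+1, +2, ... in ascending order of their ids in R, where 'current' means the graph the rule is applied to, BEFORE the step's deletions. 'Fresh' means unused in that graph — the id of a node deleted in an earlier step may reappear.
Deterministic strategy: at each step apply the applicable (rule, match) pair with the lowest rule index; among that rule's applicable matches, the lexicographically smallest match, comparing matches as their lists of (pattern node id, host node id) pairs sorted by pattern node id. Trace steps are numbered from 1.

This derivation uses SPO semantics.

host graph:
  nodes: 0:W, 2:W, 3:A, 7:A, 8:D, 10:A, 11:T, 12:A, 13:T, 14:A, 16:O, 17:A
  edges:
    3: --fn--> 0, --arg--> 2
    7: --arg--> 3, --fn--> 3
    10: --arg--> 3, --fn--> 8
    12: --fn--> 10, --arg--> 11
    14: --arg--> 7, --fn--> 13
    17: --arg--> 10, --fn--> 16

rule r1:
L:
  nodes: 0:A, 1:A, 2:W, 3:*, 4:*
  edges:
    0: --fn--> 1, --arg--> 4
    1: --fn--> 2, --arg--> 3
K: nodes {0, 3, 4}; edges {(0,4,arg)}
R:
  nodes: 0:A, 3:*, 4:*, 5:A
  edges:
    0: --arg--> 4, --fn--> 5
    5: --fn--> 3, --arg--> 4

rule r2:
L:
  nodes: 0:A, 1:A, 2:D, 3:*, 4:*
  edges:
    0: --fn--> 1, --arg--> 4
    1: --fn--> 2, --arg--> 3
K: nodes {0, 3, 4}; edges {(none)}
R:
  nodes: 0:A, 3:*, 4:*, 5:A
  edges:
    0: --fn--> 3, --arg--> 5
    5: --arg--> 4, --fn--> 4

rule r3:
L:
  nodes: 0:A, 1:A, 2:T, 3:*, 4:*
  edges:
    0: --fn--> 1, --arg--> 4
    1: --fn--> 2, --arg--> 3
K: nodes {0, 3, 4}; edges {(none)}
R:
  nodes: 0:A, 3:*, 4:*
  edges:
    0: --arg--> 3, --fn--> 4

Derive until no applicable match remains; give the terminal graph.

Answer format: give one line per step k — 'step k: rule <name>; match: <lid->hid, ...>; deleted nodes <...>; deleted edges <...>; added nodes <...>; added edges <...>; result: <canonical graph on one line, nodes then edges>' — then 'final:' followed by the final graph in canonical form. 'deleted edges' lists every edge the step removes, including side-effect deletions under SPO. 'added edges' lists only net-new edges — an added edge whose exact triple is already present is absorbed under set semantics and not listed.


step 1: rule r2; match: 0->12, 1->10, 2->8, 3->3, 4->11; deleted nodes 8, 10; deleted edges (10,3,arg); (10,8,fn); (12,10,fn); (12,11,arg); (17,10,arg); added nodes 18; added edges (12,3,fn); (12,18,arg); (18,11,arg); (18,11,fn); result: nodes: 0:W, 2:W, 3:A, 7:A, 11:T, 12:A, 13:T, 14:A, 16:O, 17:A, 18:A edges: (3,0,fn); (3,2,arg); (7,3,arg); (7,3,fn); (12,3,fn); (12,18,arg); (14,7,arg); (14,13,fn); (17,16,fn); (18,11,arg); (18,11,fn)
step 2: rule r1; match: 0->12, 1->3, 2->0, 3->2, 4->18; deleted nodes 0, 3; deleted edges (3,0,fn); (3,2,arg); (7,3,arg); (7,3,fn); (12,3,fn); added nodes 19; added edges (12,19,fn); (19,2,fn); (19,18,arg); result: nodes: 2:W, 7:A, 11:T, 12:A, 13:T, 14:A, 16:O, 17:A, 18:A, 19:A edges: (12,18,arg); (12,19,fn); (14,7,arg); (14,13,fn); (17,16,fn); (18,11,arg); (18,11,fn); (19,2,fn); (19,18,arg)
final:
nodes: 2:W, 7:A, 11:T, 12:A, 13:T, 14:A, 16:O, 17:A, 18:A, 19:A
edges: (12,18,arg); (12,19,fn); (14,7,arg); (14,13,fn); (17,16,fn); (18,11,arg); (18,11,fn); (19,2,fn); (19,18,arg)


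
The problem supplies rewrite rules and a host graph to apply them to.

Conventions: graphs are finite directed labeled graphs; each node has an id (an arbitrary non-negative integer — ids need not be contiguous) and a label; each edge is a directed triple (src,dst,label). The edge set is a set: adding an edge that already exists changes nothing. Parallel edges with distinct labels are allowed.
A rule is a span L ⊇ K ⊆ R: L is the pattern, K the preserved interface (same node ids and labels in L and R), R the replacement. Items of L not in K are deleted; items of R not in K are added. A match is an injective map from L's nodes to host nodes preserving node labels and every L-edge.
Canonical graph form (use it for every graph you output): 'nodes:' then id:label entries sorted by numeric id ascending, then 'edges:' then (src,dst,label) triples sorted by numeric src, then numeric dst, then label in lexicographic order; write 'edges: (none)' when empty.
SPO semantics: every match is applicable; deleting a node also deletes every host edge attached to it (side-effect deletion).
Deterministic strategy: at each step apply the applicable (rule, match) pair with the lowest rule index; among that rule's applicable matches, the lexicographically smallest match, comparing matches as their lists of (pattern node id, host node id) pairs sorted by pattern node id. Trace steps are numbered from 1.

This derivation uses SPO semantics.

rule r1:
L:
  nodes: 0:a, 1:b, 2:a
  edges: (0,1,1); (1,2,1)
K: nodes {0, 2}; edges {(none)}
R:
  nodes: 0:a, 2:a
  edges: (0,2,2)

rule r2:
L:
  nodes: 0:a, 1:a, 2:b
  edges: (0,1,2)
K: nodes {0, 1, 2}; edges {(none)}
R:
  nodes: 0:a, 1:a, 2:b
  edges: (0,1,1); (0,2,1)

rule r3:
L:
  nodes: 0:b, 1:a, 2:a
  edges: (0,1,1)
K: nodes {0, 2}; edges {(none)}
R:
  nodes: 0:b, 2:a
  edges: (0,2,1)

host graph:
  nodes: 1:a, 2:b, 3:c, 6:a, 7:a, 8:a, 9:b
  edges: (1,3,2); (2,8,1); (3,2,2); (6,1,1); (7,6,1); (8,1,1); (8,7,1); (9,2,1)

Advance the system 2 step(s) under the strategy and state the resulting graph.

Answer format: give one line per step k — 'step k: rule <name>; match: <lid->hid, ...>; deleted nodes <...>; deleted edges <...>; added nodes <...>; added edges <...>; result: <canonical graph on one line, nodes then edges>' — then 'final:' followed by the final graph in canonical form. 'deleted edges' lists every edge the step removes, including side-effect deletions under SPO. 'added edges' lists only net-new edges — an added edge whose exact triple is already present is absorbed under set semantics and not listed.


step 1: rule r3; match: 0->2, 1->8, 2->1; deleted nodes 8; deleted edges (2,8,1); (8,1,1); (8,7,1); added nodes (none); added edges (2,1,1); result: nodes: 1:a, 2:b, 3:c, 6:a, 7:a, 9:b edges: (1,3,2); (2,1,1); (3,2,2); (6,1,1); (7,6,1); (9,2,1)
step 2: rule r3; match: 0->2, 1->1, 2->6; deleted nodes 1; deleted edges (1,3,2); (2,1,1); (6,1,1); added nodes (none); added edges (2,6,1); result: nodes: 2:b, 3:c, 6:a, 7:a, 9:b edges: (2,6,1); (3,2,2); (7,6,1); (9,2,1)
final:
nodes: 2:b, 3:c, 6:a, 7:a, 9:b
edges: (2,6,1); (3,2,2); (7,6,1); (9,2,1)
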